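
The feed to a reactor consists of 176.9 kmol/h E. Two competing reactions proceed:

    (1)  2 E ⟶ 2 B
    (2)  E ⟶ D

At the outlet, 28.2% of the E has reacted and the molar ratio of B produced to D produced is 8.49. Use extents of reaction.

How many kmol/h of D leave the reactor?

5.26 kmol/h

Conversion of E: E consumed = 0.282 × 176.9 = 49.89 kmol/h = 2ξ₁ + 1ξ₂.
Selectivity: 2ξ₁ / (1ξ₂) = 8.49 → ξ₁ = 4.245 ξ₂.
Substitute: (2·4.245 + 1) ξ₂ = 49.89 → ξ₂ = 5.257 kmol/h, ξ₁ = 22.31 kmol/h.
Outlet amounts (n = n₀ + Σ ν·ξ):
  E: 176.9 − 2(22.31) − 1(5.257) = 127
  B: 0 + 2(22.31) = 44.63
  D: 0 + 1(5.257) = 5.257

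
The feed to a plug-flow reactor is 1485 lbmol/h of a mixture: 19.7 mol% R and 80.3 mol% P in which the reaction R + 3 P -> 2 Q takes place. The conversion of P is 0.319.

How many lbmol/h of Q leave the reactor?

254 lbmol/h

P reacted = 0.319 × 1192 = 380.4 lbmol/h; ν_P = −3, so ξ = 380.4/3 = 126.8 lbmol/h.
Outlet amounts (n = n₀ + ν ξ):
  R: 292.5 − 1(126.8) = 165.7
  P: 1192 − 3(126.8) = 812.1
  Q: 0 + 2(126.8) = 253.6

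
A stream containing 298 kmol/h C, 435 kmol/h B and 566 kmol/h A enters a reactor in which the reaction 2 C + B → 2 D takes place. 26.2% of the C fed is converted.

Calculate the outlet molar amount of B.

C reacted = 0.262 × 298 = 78.08 kmol/h; ν_C = −2, so ξ = 78.08/2 = 39.04 kmol/h.
Outlet amounts (n = n₀ + ν ξ):
  C: 298 − 2(39.04) = 219.9
  B: 435 − 1(39.04) = 396
  D: 0 + 2(39.04) = 78.08
  A: 566 (inert)

396 kmol/h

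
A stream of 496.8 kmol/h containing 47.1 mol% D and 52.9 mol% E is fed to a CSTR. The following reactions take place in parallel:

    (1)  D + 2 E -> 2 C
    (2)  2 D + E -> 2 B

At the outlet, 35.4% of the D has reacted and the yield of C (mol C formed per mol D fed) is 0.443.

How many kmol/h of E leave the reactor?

Yield of C: 2ξ₁ / 234 = 0.443 → ξ₁ = 51.83 kmol/h.
Conversion of D: 1ξ₁ + 2ξ₂ = 0.354 × 234 = 82.83 → ξ₂ = 15.5 kmol/h.
Outlet amounts (n = n₀ + Σ ν·ξ):
  D: 234 − 1(51.83) − 2(15.5) = 151.2
  E: 262.8 − 2(51.83) − 1(15.5) = 143.6
  C: 0 + 2(51.83) = 103.7
  B: 0 + 2(15.5) = 31

144 kmol/h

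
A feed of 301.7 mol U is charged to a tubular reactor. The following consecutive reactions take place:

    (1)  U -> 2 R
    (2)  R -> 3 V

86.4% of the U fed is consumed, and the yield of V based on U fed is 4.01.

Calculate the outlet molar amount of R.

118 mol

Conversion of U: U consumed = 1ξ₁ = 0.864 × 301.7 → ξ₁ = 260.7 mol.
Yield of V: 3ξ₂ / 301.7 = 4.01 → ξ₂ = 403.3 mol.
Outlet amounts (n = n₀ + Σ ν·ξ):
  U: 301.7 − 1(260.7) = 41.03
  R: 0 + 2(260.7) − 1(403.3) = 118.1
  V: 0 + 3(403.3) = 1210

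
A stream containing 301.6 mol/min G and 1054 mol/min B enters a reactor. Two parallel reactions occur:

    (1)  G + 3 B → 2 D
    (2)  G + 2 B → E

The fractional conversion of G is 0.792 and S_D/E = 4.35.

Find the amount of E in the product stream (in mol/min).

75.2 mol/min

Conversion of G: G consumed = 0.792 × 301.6 = 238.9 mol/min = 1ξ₁ + 1ξ₂.
Selectivity: 2ξ₁ / (1ξ₂) = 4.35 → ξ₁ = 2.175 ξ₂.
Substitute: (1·2.175 + 1) ξ₂ = 238.9 → ξ₂ = 75.23 mol/min, ξ₁ = 163.6 mol/min.
Outlet amounts (n = n₀ + Σ ν·ξ):
  G: 301.6 − 1(163.6) − 1(75.23) = 62.73
  B: 1054 − 3(163.6) − 2(75.23) = 412.6
  D: 0 + 2(163.6) = 327.3
  E: 0 + 1(75.23) = 75.23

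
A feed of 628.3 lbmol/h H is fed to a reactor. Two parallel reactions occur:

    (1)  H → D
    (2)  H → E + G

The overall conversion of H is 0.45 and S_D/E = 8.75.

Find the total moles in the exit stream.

657 lbmol/h

Conversion of H: H consumed = 0.45 × 628.3 = 282.7 lbmol/h = 1ξ₁ + 1ξ₂.
Selectivity: 1ξ₁ / (1ξ₂) = 8.75 → ξ₁ = 8.75 ξ₂.
Substitute: (1·8.75 + 1) ξ₂ = 282.7 → ξ₂ = 29 lbmol/h, ξ₁ = 253.7 lbmol/h.
Outlet amounts (n = n₀ + Σ ν·ξ):
  H: 628.3 − 1(253.7) − 1(29) = 345.6
  D: 0 + 1(253.7) = 253.7
  E: 0 + 1(29) = 29
  G: 0 + 1(29) = 29
Total out = 345.6 + 253.7 + 29 + 29 = 657.3 lbmol/h.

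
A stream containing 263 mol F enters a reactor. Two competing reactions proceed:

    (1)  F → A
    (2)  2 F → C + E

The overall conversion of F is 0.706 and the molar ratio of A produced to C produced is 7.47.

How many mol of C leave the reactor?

Conversion of F: F consumed = 0.706 × 263 = 185.7 mol = 1ξ₁ + 2ξ₂.
Selectivity: 1ξ₁ / (1ξ₂) = 7.47 → ξ₁ = 7.47 ξ₂.
Substitute: (1·7.47 + 2) ξ₂ = 185.7 → ξ₂ = 19.61 mol, ξ₁ = 146.5 mol.
Outlet amounts (n = n₀ + Σ ν·ξ):
  F: 263 − 1(146.5) − 2(19.61) = 77.32
  A: 0 + 1(146.5) = 146.5
  C: 0 + 1(19.61) = 19.61
  E: 0 + 1(19.61) = 19.61

19.6 mol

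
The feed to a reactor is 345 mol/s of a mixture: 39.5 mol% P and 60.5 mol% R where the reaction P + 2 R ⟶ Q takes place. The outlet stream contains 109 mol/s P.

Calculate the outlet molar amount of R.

154 mol/s

For P: n = n₀ − 1ξ → 109 = 136.3 − 1ξ, giving ξ = 27.28 mol/s.
Outlet amounts (n = n₀ + ν ξ):
  P: 136.3 − 1(27.28) = 109
  R: 208.7 − 2(27.28) = 154.2
  Q: 0 + 1(27.28) = 27.28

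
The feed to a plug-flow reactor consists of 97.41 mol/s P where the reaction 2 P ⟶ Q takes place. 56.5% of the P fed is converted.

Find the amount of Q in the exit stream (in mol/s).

P reacted = 0.565 × 97.41 = 55.04 mol/s; ν_P = −2, so ξ = 55.04/2 = 27.52 mol/s.
Outlet amounts (n = n₀ + ν ξ):
  P: 97.41 − 2(27.52) = 42.37
  Q: 0 + 1(27.52) = 27.52

27.5 mol/s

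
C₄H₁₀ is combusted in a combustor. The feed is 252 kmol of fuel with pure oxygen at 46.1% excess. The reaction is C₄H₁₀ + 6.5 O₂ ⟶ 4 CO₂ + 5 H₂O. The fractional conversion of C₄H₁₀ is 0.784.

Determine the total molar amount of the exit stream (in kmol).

Stoichiometric O₂ = 6.5 × 252 = 1638 kmol; O₂ fed = 1638 × 1.461 = 2393 kmol.
Fuel reacted = 0.784 × 252 → ξ = 197.6 kmol.
Outlet (n = n₀ + ν ξ):
  C₄H₁₀: 252 − 1(197.6) = 54.43
  O₂: 2393 − 6.5(197.6) = 1109
  CO₂: 0 + 4(197.6) = 790.3
  H₂O: 0 + 5(197.6) = 987.8
Total out = 54.43 + 1109 + 790.3 + 987.8 = 2941 kmol.

2940 kmol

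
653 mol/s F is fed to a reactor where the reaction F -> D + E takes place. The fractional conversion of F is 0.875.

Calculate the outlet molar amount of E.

571 mol/s

F reacted = 0.875 × 653 = 571.4 mol/s; ν_F = −1, so ξ = 571.4/1 = 571.4 mol/s.
Outlet amounts (n = n₀ + ν ξ):
  F: 653 − 1(571.4) = 81.62
  D: 0 + 1(571.4) = 571.4
  E: 0 + 1(571.4) = 571.4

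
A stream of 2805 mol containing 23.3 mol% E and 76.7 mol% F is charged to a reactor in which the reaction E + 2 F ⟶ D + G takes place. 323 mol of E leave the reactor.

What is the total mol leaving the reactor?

For E: n = n₀ − 1ξ → 323 = 653.6 − 1ξ, giving ξ = 330.6 mol.
Outlet amounts (n = n₀ + ν ξ):
  E: 653.6 − 1(330.6) = 323
  F: 2151 − 2(330.6) = 1490
  D: 0 + 1(330.6) = 330.6
  G: 0 + 1(330.6) = 330.6
Total out = 323 + 1490 + 330.6 + 330.6 = 2474 mol.

2470 mol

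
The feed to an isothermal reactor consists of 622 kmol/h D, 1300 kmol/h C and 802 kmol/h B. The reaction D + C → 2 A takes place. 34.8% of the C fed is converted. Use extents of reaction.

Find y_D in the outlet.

C reacted = 0.348 × 1300 = 452.4 kmol/h; ν_C = −1, so ξ = 452.4/1 = 452.4 kmol/h.
Outlet amounts (n = n₀ + ν ξ):
  D: 622 − 1(452.4) = 169.6
  C: 1300 − 1(452.4) = 847.6
  A: 0 + 2(452.4) = 904.8
  B: 802 (inert)
Total out = 2724 kmol/h; y_D = 169.6 / 2724 = 0.06226.

0.0623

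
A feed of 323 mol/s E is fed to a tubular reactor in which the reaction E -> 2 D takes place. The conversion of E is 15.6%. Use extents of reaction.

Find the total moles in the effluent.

373 mol/s

E reacted = 0.156 × 323 = 50.39 mol/s; ν_E = −1, so ξ = 50.39/1 = 50.39 mol/s.
Outlet amounts (n = n₀ + ν ξ):
  E: 323 − 1(50.39) = 272.6
  D: 0 + 2(50.39) = 100.8
Total out = 272.6 + 100.8 = 373.4 mol/s.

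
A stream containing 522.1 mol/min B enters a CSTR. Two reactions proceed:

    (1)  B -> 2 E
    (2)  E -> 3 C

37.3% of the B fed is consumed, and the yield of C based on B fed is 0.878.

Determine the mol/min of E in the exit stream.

Conversion of B: B consumed = 1ξ₁ = 0.373 × 522.1 → ξ₁ = 194.7 mol/min.
Yield of C: 3ξ₂ / 522.1 = 0.878 → ξ₂ = 152.8 mol/min.
Outlet amounts (n = n₀ + Σ ν·ξ):
  B: 522.1 − 1(194.7) = 327.4
  E: 0 + 2(194.7) − 1(152.8) = 236.7
  C: 0 + 3(152.8) = 458.4

237 mol/min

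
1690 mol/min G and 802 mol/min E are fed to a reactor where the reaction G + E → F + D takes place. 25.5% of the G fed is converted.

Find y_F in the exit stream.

G reacted = 0.255 × 1690 = 430.9 mol/min; ν_G = −1, so ξ = 430.9/1 = 430.9 mol/min.
Outlet amounts (n = n₀ + ν ξ):
  G: 1690 − 1(430.9) = 1259
  E: 802 − 1(430.9) = 371.1
  F: 0 + 1(430.9) = 430.9
  D: 0 + 1(430.9) = 430.9
Total out = 2492 mol/min; y_F = 430.9 / 2492 = 0.1729.

0.173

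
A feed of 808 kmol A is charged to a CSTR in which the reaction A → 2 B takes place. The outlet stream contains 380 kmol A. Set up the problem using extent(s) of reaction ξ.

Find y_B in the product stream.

For A: n = n₀ − 1ξ → 380 = 808 − 1ξ, giving ξ = 428 kmol.
Outlet amounts (n = n₀ + ν ξ):
  A: 808 − 1(428) = 380
  B: 0 + 2(428) = 856
Total out = 1236 kmol; y_B = 856 / 1236 = 0.6926.

0.693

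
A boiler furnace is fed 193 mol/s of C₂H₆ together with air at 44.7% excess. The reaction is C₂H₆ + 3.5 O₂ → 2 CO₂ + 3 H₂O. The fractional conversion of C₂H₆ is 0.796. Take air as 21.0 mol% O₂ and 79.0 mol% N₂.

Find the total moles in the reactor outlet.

Stoichiometric O₂ = 3.5 × 193 = 675.5 mol/s; O₂ fed = 675.5 × 1.447 = 977.4 mol/s.
N₂ fed = 977.4 × 79/21 = 3677 mol/s.
Fuel reacted = 0.796 × 193 → ξ = 153.6 mol/s.
Outlet (n = n₀ + ν ξ):
  C₂H₆: 193 − 1(153.6) = 39.37
  O₂: 977.4 − 3.5(153.6) = 439.8
  N₂: 3677 (inert)
  CO₂: 0 + 2(153.6) = 307.3
  H₂O: 0 + 3(153.6) = 460.9
Total out = 39.37 + 439.8 + 3677 + 307.3 + 460.9 = 4924 mol/s.

4920 mol/s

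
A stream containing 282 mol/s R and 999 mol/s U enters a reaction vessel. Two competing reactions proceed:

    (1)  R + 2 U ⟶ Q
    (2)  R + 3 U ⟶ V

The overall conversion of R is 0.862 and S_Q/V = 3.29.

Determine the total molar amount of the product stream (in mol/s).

738 mol/s

Conversion of R: R consumed = 0.862 × 282 = 243.1 mol/s = 1ξ₁ + 1ξ₂.
Selectivity: 1ξ₁ / (1ξ₂) = 3.29 → ξ₁ = 3.29 ξ₂.
Substitute: (1·3.29 + 1) ξ₂ = 243.1 → ξ₂ = 56.66 mol/s, ξ₁ = 186.4 mol/s.
Outlet amounts (n = n₀ + Σ ν·ξ):
  R: 282 − 1(186.4) − 1(56.66) = 38.92
  U: 999 − 2(186.4) − 3(56.66) = 456.2
  Q: 0 + 1(186.4) = 186.4
  V: 0 + 1(56.66) = 56.66
Total out = 38.92 + 456.2 + 186.4 + 56.66 = 738.2 mol/s.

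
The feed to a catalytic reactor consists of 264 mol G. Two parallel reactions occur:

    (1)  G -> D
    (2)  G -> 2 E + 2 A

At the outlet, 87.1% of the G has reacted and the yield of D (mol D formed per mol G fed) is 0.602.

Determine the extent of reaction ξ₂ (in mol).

ξ₂ = 71 mol

Yield of D: 1ξ₁ / 264 = 0.602 → ξ₁ = 158.9 mol.
Conversion of G: 1ξ₁ + 1ξ₂ = 0.871 × 264 = 229.9 → ξ₂ = 71.02 mol.
Outlet amounts (n = n₀ + Σ ν·ξ):
  G: 264 − 1(158.9) − 1(71.02) = 34.06
  D: 0 + 1(158.9) = 158.9
  E: 0 + 2(71.02) = 142
  A: 0 + 2(71.02) = 142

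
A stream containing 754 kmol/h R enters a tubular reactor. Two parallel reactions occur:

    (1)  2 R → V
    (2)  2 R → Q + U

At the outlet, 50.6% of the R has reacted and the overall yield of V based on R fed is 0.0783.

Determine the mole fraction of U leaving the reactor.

Yield of V: 1ξ₁ / 754 = 0.0783 → ξ₁ = 59.04 kmol/h.
Conversion of R: 2ξ₁ + 2ξ₂ = 0.506 × 754 = 381.5 → ξ₂ = 131.7 kmol/h.
Outlet amounts (n = n₀ + Σ ν·ξ):
  R: 754 − 2(59.04) − 2(131.7) = 372.5
  V: 0 + 1(59.04) = 59.04
  Q: 0 + 1(131.7) = 131.7
  U: 0 + 1(131.7) = 131.7
Total out = 695 kmol/h; y_U = 131.7 / 695 = 0.1895.

0.19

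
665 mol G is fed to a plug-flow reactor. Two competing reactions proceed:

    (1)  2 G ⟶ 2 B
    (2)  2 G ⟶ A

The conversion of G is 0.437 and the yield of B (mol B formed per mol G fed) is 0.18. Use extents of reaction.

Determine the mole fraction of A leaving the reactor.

0.147

Yield of B: 2ξ₁ / 665 = 0.18 → ξ₁ = 59.85 mol.
Conversion of G: 2ξ₁ + 2ξ₂ = 0.437 × 665 = 290.6 → ξ₂ = 85.45 mol.
Outlet amounts (n = n₀ + Σ ν·ξ):
  G: 665 − 2(59.85) − 2(85.45) = 374.4
  B: 0 + 2(59.85) = 119.7
  A: 0 + 1(85.45) = 85.45
Total out = 579.5 mol; y_A = 85.45 / 579.5 = 0.1474.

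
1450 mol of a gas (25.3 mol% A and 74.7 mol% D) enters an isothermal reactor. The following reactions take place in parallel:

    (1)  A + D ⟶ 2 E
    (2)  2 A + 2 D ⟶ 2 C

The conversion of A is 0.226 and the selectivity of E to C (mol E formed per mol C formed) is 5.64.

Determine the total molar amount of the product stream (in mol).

1430 mol

Conversion of A: A consumed = 0.226 × 366.9 = 82.91 mol = 1ξ₁ + 2ξ₂.
Selectivity: 2ξ₁ / (2ξ₂) = 5.64 → ξ₁ = 5.64 ξ₂.
Substitute: (1·5.64 + 2) ξ₂ = 82.91 → ξ₂ = 10.85 mol, ξ₁ = 61.2 mol.
Outlet amounts (n = n₀ + Σ ν·ξ):
  A: 366.9 − 1(61.2) − 2(10.85) = 283.9
  D: 1083 − 1(61.2) − 2(10.85) = 1000
  E: 0 + 2(61.2) = 122.4
  C: 0 + 2(10.85) = 21.7
Total out = 283.9 + 1000 + 122.4 + 21.7 = 1428 mol.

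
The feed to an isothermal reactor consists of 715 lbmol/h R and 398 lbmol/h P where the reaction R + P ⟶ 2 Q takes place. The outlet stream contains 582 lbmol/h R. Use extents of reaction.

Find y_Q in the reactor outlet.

For R: n = n₀ − 1ξ → 582 = 715 − 1ξ, giving ξ = 133 lbmol/h.
Outlet amounts (n = n₀ + ν ξ):
  R: 715 − 1(133) = 582
  P: 398 − 1(133) = 265
  Q: 0 + 2(133) = 266
Total out = 1113 lbmol/h; y_Q = 266 / 1113 = 0.239.

0.239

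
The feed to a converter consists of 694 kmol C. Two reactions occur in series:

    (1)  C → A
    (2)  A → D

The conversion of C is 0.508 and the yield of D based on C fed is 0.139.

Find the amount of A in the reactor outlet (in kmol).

256 kmol

Conversion of C: C consumed = 1ξ₁ = 0.508 × 694 → ξ₁ = 352.6 kmol.
Yield of D: 1ξ₂ / 694 = 0.139 → ξ₂ = 96.47 kmol.
Outlet amounts (n = n₀ + Σ ν·ξ):
  C: 694 − 1(352.6) = 341.4
  A: 0 + 1(352.6) − 1(96.47) = 256.1
  D: 0 + 1(96.47) = 96.47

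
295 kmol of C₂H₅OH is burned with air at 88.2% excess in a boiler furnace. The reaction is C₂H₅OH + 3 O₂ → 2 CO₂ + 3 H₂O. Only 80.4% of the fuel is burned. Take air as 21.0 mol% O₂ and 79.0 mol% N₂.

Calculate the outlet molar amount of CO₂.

474 kmol

Stoichiometric O₂ = 3 × 295 = 885 kmol; O₂ fed = 885 × 1.882 = 1666 kmol.
N₂ fed = 1666 × 79/21 = 6266 kmol.
Fuel reacted = 0.804 × 295 → ξ = 237.2 kmol.
Outlet (n = n₀ + ν ξ):
  C₂H₅OH: 295 − 1(237.2) = 57.82
  O₂: 1666 − 3(237.2) = 954
  N₂: 6266 (inert)
  CO₂: 0 + 2(237.2) = 474.4
  H₂O: 0 + 3(237.2) = 711.5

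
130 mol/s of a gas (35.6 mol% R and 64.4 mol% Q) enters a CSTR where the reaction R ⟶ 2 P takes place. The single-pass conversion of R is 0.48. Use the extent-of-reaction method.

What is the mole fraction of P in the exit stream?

R reacted = 0.48 × 46.28 = 22.21 mol/s; ν_R = −1, so ξ = 22.21/1 = 22.21 mol/s.
Outlet amounts (n = n₀ + ν ξ):
  R: 46.28 − 1(22.21) = 24.07
  P: 0 + 2(22.21) = 44.43
  Q: 83.72 (inert)
Total out = 152.2 mol/s; y_P = 44.43 / 152.2 = 0.2919.

0.292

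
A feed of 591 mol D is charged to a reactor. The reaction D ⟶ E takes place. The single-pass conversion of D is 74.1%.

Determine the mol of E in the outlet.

D reacted = 0.741 × 591 = 437.9 mol; ν_D = −1, so ξ = 437.9/1 = 437.9 mol.
Outlet amounts (n = n₀ + ν ξ):
  D: 591 − 1(437.9) = 153.1
  E: 0 + 1(437.9) = 437.9

438 mol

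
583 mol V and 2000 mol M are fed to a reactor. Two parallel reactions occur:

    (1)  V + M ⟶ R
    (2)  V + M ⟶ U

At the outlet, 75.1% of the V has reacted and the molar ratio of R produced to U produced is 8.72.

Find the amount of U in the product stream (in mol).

45 mol

Conversion of V: V consumed = 0.751 × 583 = 437.8 mol = 1ξ₁ + 1ξ₂.
Selectivity: 1ξ₁ / (1ξ₂) = 8.72 → ξ₁ = 8.72 ξ₂.
Substitute: (1·8.72 + 1) ξ₂ = 437.8 → ξ₂ = 45.04 mol, ξ₁ = 392.8 mol.
Outlet amounts (n = n₀ + Σ ν·ξ):
  V: 583 − 1(392.8) − 1(45.04) = 145.2
  M: 2000 − 1(392.8) − 1(45.04) = 1562
  R: 0 + 1(392.8) = 392.8
  U: 0 + 1(45.04) = 45.04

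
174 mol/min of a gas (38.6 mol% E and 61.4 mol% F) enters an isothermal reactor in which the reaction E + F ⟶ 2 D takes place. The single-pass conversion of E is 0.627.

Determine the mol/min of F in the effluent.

E reacted = 0.627 × 67.16 = 42.11 mol/min; ν_E = −1, so ξ = 42.11/1 = 42.11 mol/min.
Outlet amounts (n = n₀ + ν ξ):
  E: 67.16 − 1(42.11) = 25.05
  F: 106.8 − 1(42.11) = 64.72
  D: 0 + 2(42.11) = 84.22

64.7 mol/min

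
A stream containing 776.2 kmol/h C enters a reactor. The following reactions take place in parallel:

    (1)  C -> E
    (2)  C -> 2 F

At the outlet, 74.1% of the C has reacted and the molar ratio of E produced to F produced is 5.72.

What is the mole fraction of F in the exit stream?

0.112

Conversion of C: C consumed = 0.741 × 776.2 = 575.2 kmol/h = 1ξ₁ + 1ξ₂.
Selectivity: 1ξ₁ / (2ξ₂) = 5.72 → ξ₁ = 11.44 ξ₂.
Substitute: (1·11.44 + 1) ξ₂ = 575.2 → ξ₂ = 46.24 kmol/h, ξ₁ = 528.9 kmol/h.
Outlet amounts (n = n₀ + Σ ν·ξ):
  C: 776.2 − 1(528.9) − 1(46.24) = 201
  E: 0 + 1(528.9) = 528.9
  F: 0 + 2(46.24) = 92.47
Total out = 822.4 kmol/h; y_F = 92.47 / 822.4 = 0.1124.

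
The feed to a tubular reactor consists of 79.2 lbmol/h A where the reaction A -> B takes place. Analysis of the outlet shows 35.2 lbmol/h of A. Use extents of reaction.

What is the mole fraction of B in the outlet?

0.556

For A: n = n₀ − 1ξ → 35.2 = 79.2 − 1ξ, giving ξ = 44 lbmol/h.
Outlet amounts (n = n₀ + ν ξ):
  A: 79.2 − 1(44) = 35.2
  B: 0 + 1(44) = 44
Total out = 79.2 lbmol/h; y_B = 44 / 79.2 = 0.5556.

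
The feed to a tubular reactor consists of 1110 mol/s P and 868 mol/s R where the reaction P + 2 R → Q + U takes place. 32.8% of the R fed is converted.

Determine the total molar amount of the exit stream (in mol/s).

R reacted = 0.328 × 868 = 284.7 mol/s; ν_R = −2, so ξ = 284.7/2 = 142.4 mol/s.
Outlet amounts (n = n₀ + ν ξ):
  P: 1110 − 1(142.4) = 967.6
  R: 868 − 2(142.4) = 583.3
  Q: 0 + 1(142.4) = 142.4
  U: 0 + 1(142.4) = 142.4
Total out = 967.6 + 583.3 + 142.4 + 142.4 = 1836 mol/s.

1840 mol/s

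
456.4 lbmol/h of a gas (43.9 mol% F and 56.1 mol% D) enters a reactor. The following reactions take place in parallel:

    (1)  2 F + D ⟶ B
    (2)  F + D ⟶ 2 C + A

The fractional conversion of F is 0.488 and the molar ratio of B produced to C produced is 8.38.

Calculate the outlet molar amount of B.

Conversion of F: F consumed = 0.488 × 200.4 = 97.78 lbmol/h = 2ξ₁ + 1ξ₂.
Selectivity: 1ξ₁ / (2ξ₂) = 8.38 → ξ₁ = 16.76 ξ₂.
Substitute: (2·16.76 + 1) ξ₂ = 97.78 → ξ₂ = 2.832 lbmol/h, ξ₁ = 47.47 lbmol/h.
Outlet amounts (n = n₀ + Σ ν·ξ):
  F: 200.4 − 2(47.47) − 1(2.832) = 102.6
  D: 256 − 1(47.47) − 1(2.832) = 205.7
  B: 0 + 1(47.47) = 47.47
  C: 0 + 2(2.832) = 5.665
  A: 0 + 1(2.832) = 2.832

47.5 lbmol/h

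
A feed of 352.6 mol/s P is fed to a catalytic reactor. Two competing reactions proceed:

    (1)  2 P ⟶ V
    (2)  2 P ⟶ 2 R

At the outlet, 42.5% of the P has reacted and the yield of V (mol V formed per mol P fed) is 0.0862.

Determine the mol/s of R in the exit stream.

Yield of V: 1ξ₁ / 352.6 = 0.0862 → ξ₁ = 30.39 mol/s.
Conversion of P: 2ξ₁ + 2ξ₂ = 0.425 × 352.6 = 149.9 → ξ₂ = 44.53 mol/s.
Outlet amounts (n = n₀ + Σ ν·ξ):
  P: 352.6 − 2(30.39) − 2(44.53) = 202.7
  V: 0 + 1(30.39) = 30.39
  R: 0 + 2(44.53) = 89.07

89.1 mol/s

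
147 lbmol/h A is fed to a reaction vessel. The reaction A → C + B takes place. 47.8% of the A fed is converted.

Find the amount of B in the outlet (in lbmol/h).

A reacted = 0.478 × 147 = 70.27 lbmol/h; ν_A = −1, so ξ = 70.27/1 = 70.27 lbmol/h.
Outlet amounts (n = n₀ + ν ξ):
  A: 147 − 1(70.27) = 76.73
  C: 0 + 1(70.27) = 70.27
  B: 0 + 1(70.27) = 70.27

70.3 lbmol/h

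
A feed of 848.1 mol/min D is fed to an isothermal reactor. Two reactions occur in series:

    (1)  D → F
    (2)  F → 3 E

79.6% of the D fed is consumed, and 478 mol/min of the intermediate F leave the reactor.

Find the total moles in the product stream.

1240 mol/min

Conversion of D: D consumed = 1ξ₁ = 0.796 × 848.1 → ξ₁ = 675.1 mol/min.
F balance: n_F = 0 + 1ξ₁ − 1ξ₂ = 478 → ξ₂ = (1·675.1 − 478)/1 = 197.1 mol/min.
Outlet amounts (n = n₀ + Σ ν·ξ):
  D: 848.1 − 1(675.1) = 173
  F: 0 + 1(675.1) − 1(197.1) = 478
  E: 0 + 3(197.1) = 591.3
Total out = 173 + 478 + 591.3 = 1242 mol/min.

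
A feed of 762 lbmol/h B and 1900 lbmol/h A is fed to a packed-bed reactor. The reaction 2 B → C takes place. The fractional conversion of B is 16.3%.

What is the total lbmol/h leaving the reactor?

2600 lbmol/h

B reacted = 0.163 × 762 = 124.2 lbmol/h; ν_B = −2, so ξ = 124.2/2 = 62.1 lbmol/h.
Outlet amounts (n = n₀ + ν ξ):
  B: 762 − 2(62.1) = 637.8
  C: 0 + 1(62.1) = 62.1
  A: 1900 (inert)
Total out = 637.8 + 62.1 + 1900 = 2600 lbmol/h.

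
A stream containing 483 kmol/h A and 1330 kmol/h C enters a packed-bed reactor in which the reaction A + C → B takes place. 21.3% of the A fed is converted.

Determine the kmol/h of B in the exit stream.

A reacted = 0.213 × 483 = 102.9 kmol/h; ν_A = −1, so ξ = 102.9/1 = 102.9 kmol/h.
Outlet amounts (n = n₀ + ν ξ):
  A: 483 − 1(102.9) = 380.1
  C: 1330 − 1(102.9) = 1227
  B: 0 + 1(102.9) = 102.9

103 kmol/h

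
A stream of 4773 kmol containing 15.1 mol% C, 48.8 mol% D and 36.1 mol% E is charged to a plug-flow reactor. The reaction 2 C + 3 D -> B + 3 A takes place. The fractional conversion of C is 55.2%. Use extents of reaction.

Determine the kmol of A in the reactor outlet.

C reacted = 0.552 × 720.7 = 397.8 kmol; ν_C = −2, so ξ = 397.8/2 = 198.9 kmol.
Outlet amounts (n = n₀ + ν ξ):
  C: 720.7 − 2(198.9) = 322.9
  D: 2329 − 3(198.9) = 1732
  B: 0 + 1(198.9) = 198.9
  A: 0 + 3(198.9) = 596.8
  E: 1723 (inert)

597 kmol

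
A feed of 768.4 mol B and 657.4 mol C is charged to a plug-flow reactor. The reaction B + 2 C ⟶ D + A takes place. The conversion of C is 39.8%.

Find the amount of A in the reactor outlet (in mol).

131 mol

C reacted = 0.398 × 657.4 = 261.6 mol; ν_C = −2, so ξ = 261.6/2 = 130.8 mol.
Outlet amounts (n = n₀ + ν ξ):
  B: 768.4 − 1(130.8) = 637.6
  C: 657.4 − 2(130.8) = 395.8
  D: 0 + 1(130.8) = 130.8
  A: 0 + 1(130.8) = 130.8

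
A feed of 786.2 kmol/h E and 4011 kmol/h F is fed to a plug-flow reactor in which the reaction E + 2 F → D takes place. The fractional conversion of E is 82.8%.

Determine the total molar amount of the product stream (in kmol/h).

E reacted = 0.828 × 786.2 = 651 kmol/h; ν_E = −1, so ξ = 651/1 = 651 kmol/h.
Outlet amounts (n = n₀ + ν ξ):
  E: 786.2 − 1(651) = 135.2
  F: 4011 − 2(651) = 2709
  D: 0 + 1(651) = 651
Total out = 135.2 + 2709 + 651 = 3495 kmol/h.

3500 kmol/h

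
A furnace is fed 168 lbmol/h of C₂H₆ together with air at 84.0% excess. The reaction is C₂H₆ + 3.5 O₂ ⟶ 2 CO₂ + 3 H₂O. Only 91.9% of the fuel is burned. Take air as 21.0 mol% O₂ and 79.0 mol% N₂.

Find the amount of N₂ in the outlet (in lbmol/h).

Stoichiometric O₂ = 3.5 × 168 = 588 lbmol/h; O₂ fed = 588 × 1.840 = 1082 lbmol/h.
N₂ fed = 1082 × 79/21 = 4070 lbmol/h.
Fuel reacted = 0.919 × 168 → ξ = 154.4 lbmol/h.
Outlet (n = n₀ + ν ξ):
  C₂H₆: 168 − 1(154.4) = 13.61
  O₂: 1082 − 3.5(154.4) = 541.5
  N₂: 4070 (inert)
  CO₂: 0 + 2(154.4) = 308.8
  H₂O: 0 + 3(154.4) = 463.2

4070 lbmol/h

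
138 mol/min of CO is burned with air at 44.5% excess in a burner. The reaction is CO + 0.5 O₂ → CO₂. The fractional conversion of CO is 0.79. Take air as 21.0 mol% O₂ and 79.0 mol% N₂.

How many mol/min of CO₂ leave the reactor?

109 mol/min

Stoichiometric O₂ = 0.5 × 138 = 69 mol/min; O₂ fed = 69 × 1.445 = 99.7 mol/min.
N₂ fed = 99.7 × 79/21 = 375.1 mol/min.
Fuel reacted = 0.79 × 138 → ξ = 109 mol/min.
Outlet (n = n₀ + ν ξ):
  CO: 138 − 1(109) = 28.98
  O₂: 99.7 − 0.5(109) = 45.19
  N₂: 375.1 (inert)
  CO₂: 0 + 1(109) = 109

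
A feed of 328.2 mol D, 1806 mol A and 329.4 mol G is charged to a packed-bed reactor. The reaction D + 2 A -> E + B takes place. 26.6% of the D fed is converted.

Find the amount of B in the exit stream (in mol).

D reacted = 0.266 × 328.2 = 87.3 mol; ν_D = −1, so ξ = 87.3/1 = 87.3 mol.
Outlet amounts (n = n₀ + ν ξ):
  D: 328.2 − 1(87.3) = 240.9
  A: 1806 − 2(87.3) = 1631
  E: 0 + 1(87.3) = 87.3
  B: 0 + 1(87.3) = 87.3
  G: 329.4 (inert)

87.3 mol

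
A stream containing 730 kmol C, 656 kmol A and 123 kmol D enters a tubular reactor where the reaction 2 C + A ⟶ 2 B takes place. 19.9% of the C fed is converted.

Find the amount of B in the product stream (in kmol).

145 kmol

C reacted = 0.199 × 730 = 145.3 kmol; ν_C = −2, so ξ = 145.3/2 = 72.64 kmol.
Outlet amounts (n = n₀ + ν ξ):
  C: 730 − 2(72.64) = 584.7
  A: 656 − 1(72.64) = 583.4
  B: 0 + 2(72.64) = 145.3
  D: 123 (inert)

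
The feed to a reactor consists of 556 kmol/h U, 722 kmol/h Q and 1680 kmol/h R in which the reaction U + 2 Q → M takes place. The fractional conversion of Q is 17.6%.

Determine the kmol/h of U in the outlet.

Q reacted = 0.176 × 722 = 127.1 kmol/h; ν_Q = −2, so ξ = 127.1/2 = 63.54 kmol/h.
Outlet amounts (n = n₀ + ν ξ):
  U: 556 − 1(63.54) = 492.5
  Q: 722 − 2(63.54) = 594.9
  M: 0 + 1(63.54) = 63.54
  R: 1680 (inert)

492 kmol/h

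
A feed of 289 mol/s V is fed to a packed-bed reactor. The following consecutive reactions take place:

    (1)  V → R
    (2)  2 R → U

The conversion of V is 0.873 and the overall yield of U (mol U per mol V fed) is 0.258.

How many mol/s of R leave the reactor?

103 mol/s

Conversion of V: V consumed = 1ξ₁ = 0.873 × 289 → ξ₁ = 252.3 mol/s.
Yield of U: 1ξ₂ / 289 = 0.258 → ξ₂ = 74.56 mol/s.
Outlet amounts (n = n₀ + Σ ν·ξ):
  V: 289 − 1(252.3) = 36.7
  R: 0 + 1(252.3) − 2(74.56) = 103.2
  U: 0 + 1(74.56) = 74.56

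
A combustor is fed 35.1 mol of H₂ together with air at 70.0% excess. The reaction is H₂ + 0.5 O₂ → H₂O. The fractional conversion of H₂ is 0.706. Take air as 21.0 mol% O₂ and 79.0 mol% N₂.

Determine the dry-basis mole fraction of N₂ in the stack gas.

0.802

Stoichiometric O₂ = 0.5 × 35.1 = 17.55 mol; O₂ fed = 17.55 × 1.700 = 29.84 mol.
N₂ fed = 29.84 × 79/21 = 112.2 mol.
Fuel reacted = 0.706 × 35.1 → ξ = 24.78 mol.
Outlet (n = n₀ + ν ξ):
  H₂: 35.1 − 1(24.78) = 10.32
  O₂: 29.84 − 0.5(24.78) = 17.44
  N₂: 112.2 (inert)
  H₂O: 0 + 1(24.78) = 24.78
Dry total = 140 mol; y_N₂ (dry) = 112.2 / 140 = 0.8017.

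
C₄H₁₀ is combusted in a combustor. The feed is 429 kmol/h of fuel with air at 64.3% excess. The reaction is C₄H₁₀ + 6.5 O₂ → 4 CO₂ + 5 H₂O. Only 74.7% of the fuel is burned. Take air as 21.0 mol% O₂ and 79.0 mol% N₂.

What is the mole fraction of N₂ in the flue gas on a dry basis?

Stoichiometric O₂ = 6.5 × 429 = 2788 kmol/h; O₂ fed = 2788 × 1.643 = 4582 kmol/h.
N₂ fed = 4582 × 79/21 = 17240 kmol/h.
Fuel reacted = 0.747 × 429 → ξ = 320.5 kmol/h.
Outlet (n = n₀ + ν ξ):
  C₄H₁₀: 429 − 1(320.5) = 108.5
  O₂: 4582 − 6.5(320.5) = 2498
  N₂: 17240 (inert)
  CO₂: 0 + 4(320.5) = 1282
  H₂O: 0 + 5(320.5) = 1602
Dry total = 21120 kmol/h; y_N₂ (dry) = 17240 / 21120 = 0.8159.

0.816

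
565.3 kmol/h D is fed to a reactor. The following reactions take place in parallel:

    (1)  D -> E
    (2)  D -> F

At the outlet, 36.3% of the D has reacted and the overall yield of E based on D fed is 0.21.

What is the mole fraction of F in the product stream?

Yield of E: 1ξ₁ / 565.3 = 0.21 → ξ₁ = 118.7 kmol/h.
Conversion of D: 1ξ₁ + 1ξ₂ = 0.363 × 565.3 = 205.2 → ξ₂ = 86.49 kmol/h.
Outlet amounts (n = n₀ + Σ ν·ξ):
  D: 565.3 − 1(118.7) − 1(86.49) = 360.1
  E: 0 + 1(118.7) = 118.7
  F: 0 + 1(86.49) = 86.49
Total out = 565.3 kmol/h; y_F = 86.49 / 565.3 = 0.153.

0.153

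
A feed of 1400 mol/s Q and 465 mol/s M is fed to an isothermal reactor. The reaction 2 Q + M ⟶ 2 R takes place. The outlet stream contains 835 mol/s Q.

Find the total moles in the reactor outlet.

1580 mol/s

For Q: n = n₀ − 2ξ → 835 = 1400 − 2ξ, giving ξ = 282.5 mol/s.
Outlet amounts (n = n₀ + ν ξ):
  Q: 1400 − 2(282.5) = 835
  M: 465 − 1(282.5) = 182.5
  R: 0 + 2(282.5) = 565
Total out = 835 + 182.5 + 565 = 1582 mol/s.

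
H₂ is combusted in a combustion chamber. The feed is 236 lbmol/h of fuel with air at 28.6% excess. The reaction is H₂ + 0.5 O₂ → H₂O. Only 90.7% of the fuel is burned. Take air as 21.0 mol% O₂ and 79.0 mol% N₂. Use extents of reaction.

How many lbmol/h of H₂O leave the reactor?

214 lbmol/h

Stoichiometric O₂ = 0.5 × 236 = 118 lbmol/h; O₂ fed = 118 × 1.286 = 151.7 lbmol/h.
N₂ fed = 151.7 × 79/21 = 570.9 lbmol/h.
Fuel reacted = 0.907 × 236 → ξ = 214.1 lbmol/h.
Outlet (n = n₀ + ν ξ):
  H₂: 236 − 1(214.1) = 21.95
  O₂: 151.7 − 0.5(214.1) = 44.72
  N₂: 570.9 (inert)
  H₂O: 0 + 1(214.1) = 214.1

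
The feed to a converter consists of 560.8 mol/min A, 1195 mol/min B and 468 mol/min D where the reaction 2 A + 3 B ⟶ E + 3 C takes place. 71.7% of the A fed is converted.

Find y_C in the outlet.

0.298

A reacted = 0.717 × 560.8 = 402.1 mol/min; ν_A = −2, so ξ = 402.1/2 = 201 mol/min.
Outlet amounts (n = n₀ + ν ξ):
  A: 560.8 − 2(201) = 158.7
  B: 1195 − 3(201) = 591.9
  E: 0 + 1(201) = 201
  C: 0 + 3(201) = 603.1
  D: 468 (inert)
Total out = 2023 mol/min; y_C = 603.1 / 2023 = 0.2982.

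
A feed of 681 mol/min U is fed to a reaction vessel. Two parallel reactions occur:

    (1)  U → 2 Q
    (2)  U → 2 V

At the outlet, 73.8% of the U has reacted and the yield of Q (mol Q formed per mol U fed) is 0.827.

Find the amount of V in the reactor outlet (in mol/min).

442 mol/min

Yield of Q: 2ξ₁ / 681 = 0.827 → ξ₁ = 281.6 mol/min.
Conversion of U: 1ξ₁ + 1ξ₂ = 0.738 × 681 = 502.6 → ξ₂ = 221 mol/min.
Outlet amounts (n = n₀ + Σ ν·ξ):
  U: 681 − 1(281.6) − 1(221) = 178.4
  Q: 0 + 2(281.6) = 563.2
  V: 0 + 2(221) = 442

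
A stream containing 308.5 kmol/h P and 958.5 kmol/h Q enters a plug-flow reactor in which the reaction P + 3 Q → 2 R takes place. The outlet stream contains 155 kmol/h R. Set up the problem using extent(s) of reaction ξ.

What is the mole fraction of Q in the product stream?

For R: n = n₀ + 2ξ → 155 = 0 + 2ξ, giving ξ = 77.5 kmol/h.
Outlet amounts (n = n₀ + ν ξ):
  P: 308.5 − 1(77.5) = 231
  Q: 958.5 − 3(77.5) = 726
  R: 0 + 2(77.5) = 155
Total out = 1112 kmol/h; y_Q = 726 / 1112 = 0.6529.

0.653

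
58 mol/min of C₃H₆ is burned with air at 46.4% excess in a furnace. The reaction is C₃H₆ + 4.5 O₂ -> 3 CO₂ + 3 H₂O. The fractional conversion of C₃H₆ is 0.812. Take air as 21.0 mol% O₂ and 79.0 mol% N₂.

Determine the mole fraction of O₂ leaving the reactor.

0.0895

Stoichiometric O₂ = 4.5 × 58 = 261 mol/min; O₂ fed = 261 × 1.464 = 382.1 mol/min.
N₂ fed = 382.1 × 79/21 = 1437 mol/min.
Fuel reacted = 0.812 × 58 → ξ = 47.1 mol/min.
Outlet (n = n₀ + ν ξ):
  C₃H₆: 58 − 1(47.1) = 10.9
  O₂: 382.1 − 4.5(47.1) = 170.2
  N₂: 1437 (inert)
  CO₂: 0 + 3(47.1) = 141.3
  H₂O: 0 + 3(47.1) = 141.3
Total out = 1901 mol/min; y_O₂ = 170.2 / 1901 = 0.08951.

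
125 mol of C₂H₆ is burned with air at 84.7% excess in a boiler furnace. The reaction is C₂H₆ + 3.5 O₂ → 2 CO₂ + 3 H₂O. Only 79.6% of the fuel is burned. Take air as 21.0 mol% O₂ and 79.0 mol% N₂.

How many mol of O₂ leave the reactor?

460 mol

Stoichiometric O₂ = 3.5 × 125 = 437.5 mol; O₂ fed = 437.5 × 1.847 = 808.1 mol.
N₂ fed = 808.1 × 79/21 = 3040 mol.
Fuel reacted = 0.796 × 125 → ξ = 99.5 mol.
Outlet (n = n₀ + ν ξ):
  C₂H₆: 125 − 1(99.5) = 25.5
  O₂: 808.1 − 3.5(99.5) = 459.8
  N₂: 3040 (inert)
  CO₂: 0 + 2(99.5) = 199
  H₂O: 0 + 3(99.5) = 298.5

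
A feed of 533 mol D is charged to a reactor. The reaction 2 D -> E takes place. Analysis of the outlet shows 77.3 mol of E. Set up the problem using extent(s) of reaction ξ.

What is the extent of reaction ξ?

ξ = 77.3 mol

For E: n = n₀ + 1ξ → 77.3 = 0 + 1ξ, giving ξ = 77.3 mol.
Outlet amounts (n = n₀ + ν ξ):
  D: 533 − 2(77.3) = 378.4
  E: 0 + 1(77.3) = 77.3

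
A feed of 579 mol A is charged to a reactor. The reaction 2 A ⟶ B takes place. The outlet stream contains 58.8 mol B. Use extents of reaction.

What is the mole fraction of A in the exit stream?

0.887

For B: n = n₀ + 1ξ → 58.8 = 0 + 1ξ, giving ξ = 58.8 mol.
Outlet amounts (n = n₀ + ν ξ):
  A: 579 − 2(58.8) = 461.4
  B: 0 + 1(58.8) = 58.8
Total out = 520.2 mol; y_A = 461.4 / 520.2 = 0.887.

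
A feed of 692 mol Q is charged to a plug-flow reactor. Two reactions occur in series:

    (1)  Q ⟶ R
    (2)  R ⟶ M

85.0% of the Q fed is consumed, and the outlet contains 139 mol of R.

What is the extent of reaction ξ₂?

Conversion of Q: Q consumed = 1ξ₁ = 0.85 × 692 → ξ₁ = 588.2 mol.
R balance: n_R = 0 + 1ξ₁ − 1ξ₂ = 139 → ξ₂ = (1·588.2 − 139)/1 = 449.2 mol.
Outlet amounts (n = n₀ + Σ ν·ξ):
  Q: 692 − 1(588.2) = 103.8
  R: 0 + 1(588.2) − 1(449.2) = 139
  M: 0 + 1(449.2) = 449.2

ξ₂ = 449 mol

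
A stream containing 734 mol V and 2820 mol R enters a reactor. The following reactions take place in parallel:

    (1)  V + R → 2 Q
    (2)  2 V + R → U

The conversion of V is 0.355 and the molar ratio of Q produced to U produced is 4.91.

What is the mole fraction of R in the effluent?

0.762

Conversion of V: V consumed = 0.355 × 734 = 260.6 mol = 1ξ₁ + 2ξ₂.
Selectivity: 2ξ₁ / (1ξ₂) = 4.91 → ξ₁ = 2.455 ξ₂.
Substitute: (1·2.455 + 2) ξ₂ = 260.6 → ξ₂ = 58.49 mol, ξ₁ = 143.6 mol.
Outlet amounts (n = n₀ + Σ ν·ξ):
  V: 734 − 1(143.6) − 2(58.49) = 473.4
  R: 2820 − 1(143.6) − 1(58.49) = 2618
  Q: 0 + 2(143.6) = 287.2
  U: 0 + 1(58.49) = 58.49
Total out = 3437 mol; y_R = 2618 / 3437 = 0.7617.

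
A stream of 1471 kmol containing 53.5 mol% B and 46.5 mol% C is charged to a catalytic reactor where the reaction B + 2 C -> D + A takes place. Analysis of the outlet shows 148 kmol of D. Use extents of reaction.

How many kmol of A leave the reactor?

148 kmol

For D: n = n₀ + 1ξ → 148 = 0 + 1ξ, giving ξ = 148 kmol.
Outlet amounts (n = n₀ + ν ξ):
  B: 787 − 1(148) = 639
  C: 684 − 2(148) = 388
  D: 0 + 1(148) = 148
  A: 0 + 1(148) = 148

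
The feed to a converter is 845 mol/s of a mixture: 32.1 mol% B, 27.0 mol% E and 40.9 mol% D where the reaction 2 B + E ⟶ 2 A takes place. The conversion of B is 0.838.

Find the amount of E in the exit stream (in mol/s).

114 mol/s

B reacted = 0.838 × 271.2 = 227.3 mol/s; ν_B = −2, so ξ = 227.3/2 = 113.7 mol/s.
Outlet amounts (n = n₀ + ν ξ):
  B: 271.2 − 2(113.7) = 43.94
  E: 228.2 − 1(113.7) = 114.5
  A: 0 + 2(113.7) = 227.3
  D: 345.6 (inert)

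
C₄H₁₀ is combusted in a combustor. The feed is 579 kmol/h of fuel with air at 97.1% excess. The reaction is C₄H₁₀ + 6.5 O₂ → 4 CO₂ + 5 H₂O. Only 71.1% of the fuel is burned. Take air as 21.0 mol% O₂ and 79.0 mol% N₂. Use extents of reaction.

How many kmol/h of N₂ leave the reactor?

Stoichiometric O₂ = 6.5 × 579 = 3764 kmol/h; O₂ fed = 3764 × 1.971 = 7418 kmol/h.
N₂ fed = 7418 × 79/21 = 27910 kmol/h.
Fuel reacted = 0.711 × 579 → ξ = 411.7 kmol/h.
Outlet (n = n₀ + ν ξ):
  C₄H₁₀: 579 − 1(411.7) = 167.3
  O₂: 7418 − 6.5(411.7) = 4742
  N₂: 27910 (inert)
  CO₂: 0 + 4(411.7) = 1647
  H₂O: 0 + 5(411.7) = 2058

27900 kmol/h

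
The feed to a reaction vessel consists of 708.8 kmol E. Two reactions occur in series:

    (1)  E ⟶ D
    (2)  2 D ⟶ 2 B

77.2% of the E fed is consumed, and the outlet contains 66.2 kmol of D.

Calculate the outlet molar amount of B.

Conversion of E: E consumed = 1ξ₁ = 0.772 × 708.8 → ξ₁ = 547.2 kmol.
D balance: n_D = 0 + 1ξ₁ − 2ξ₂ = 66.2 → ξ₂ = (1·547.2 − 66.2)/2 = 240.5 kmol.
Outlet amounts (n = n₀ + Σ ν·ξ):
  E: 708.8 − 1(547.2) = 161.6
  D: 0 + 1(547.2) − 2(240.5) = 66.2
  B: 0 + 2(240.5) = 481

481 kmol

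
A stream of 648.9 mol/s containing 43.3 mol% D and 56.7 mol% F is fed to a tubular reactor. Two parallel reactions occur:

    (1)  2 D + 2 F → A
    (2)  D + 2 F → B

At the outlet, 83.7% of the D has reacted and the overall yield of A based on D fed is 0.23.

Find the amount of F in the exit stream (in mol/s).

26.8 mol/s

Yield of A: 1ξ₁ / 281 = 0.23 → ξ₁ = 64.62 mol/s.
Conversion of D: 2ξ₁ + 1ξ₂ = 0.837 × 281 = 235.2 → ξ₂ = 105.9 mol/s.
Outlet amounts (n = n₀ + Σ ν·ξ):
  D: 281 − 2(64.62) − 1(105.9) = 45.8
  F: 367.9 − 2(64.62) − 2(105.9) = 26.82
  A: 0 + 1(64.62) = 64.62
  B: 0 + 1(105.9) = 105.9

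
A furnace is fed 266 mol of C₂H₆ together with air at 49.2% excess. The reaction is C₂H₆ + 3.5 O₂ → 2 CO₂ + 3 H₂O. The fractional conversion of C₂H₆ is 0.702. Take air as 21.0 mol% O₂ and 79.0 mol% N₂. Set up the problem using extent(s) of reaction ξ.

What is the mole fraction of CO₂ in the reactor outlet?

0.0536

Stoichiometric O₂ = 3.5 × 266 = 931 mol; O₂ fed = 931 × 1.492 = 1389 mol.
N₂ fed = 1389 × 79/21 = 5225 mol.
Fuel reacted = 0.702 × 266 → ξ = 186.7 mol.
Outlet (n = n₀ + ν ξ):
  C₂H₆: 266 − 1(186.7) = 79.27
  O₂: 1389 − 3.5(186.7) = 735.5
  N₂: 5225 (inert)
  CO₂: 0 + 2(186.7) = 373.5
  H₂O: 0 + 3(186.7) = 560.2
Total out = 6974 mol; y_CO₂ = 373.5 / 6974 = 0.05355.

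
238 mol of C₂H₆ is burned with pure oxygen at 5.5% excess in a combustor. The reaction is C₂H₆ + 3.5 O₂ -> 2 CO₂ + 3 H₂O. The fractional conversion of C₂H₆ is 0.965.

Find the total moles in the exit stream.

1230 mol

Stoichiometric O₂ = 3.5 × 238 = 833 mol; O₂ fed = 833 × 1.055 = 878.8 mol.
Fuel reacted = 0.965 × 238 → ξ = 229.7 mol.
Outlet (n = n₀ + ν ξ):
  C₂H₆: 238 − 1(229.7) = 8.33
  O₂: 878.8 − 3.5(229.7) = 74.97
  CO₂: 0 + 2(229.7) = 459.3
  H₂O: 0 + 3(229.7) = 689
Total out = 8.33 + 74.97 + 459.3 + 689 = 1232 mol.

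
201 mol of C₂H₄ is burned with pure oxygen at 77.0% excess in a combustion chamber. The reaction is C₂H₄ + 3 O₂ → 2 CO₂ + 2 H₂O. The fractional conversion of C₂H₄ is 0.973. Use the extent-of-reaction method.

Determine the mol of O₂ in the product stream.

Stoichiometric O₂ = 3 × 201 = 603 mol; O₂ fed = 603 × 1.770 = 1067 mol.
Fuel reacted = 0.973 × 201 → ξ = 195.6 mol.
Outlet (n = n₀ + ν ξ):
  C₂H₄: 201 − 1(195.6) = 5.427
  O₂: 1067 − 3(195.6) = 480.6
  CO₂: 0 + 2(195.6) = 391.1
  H₂O: 0 + 2(195.6) = 391.1

481 mol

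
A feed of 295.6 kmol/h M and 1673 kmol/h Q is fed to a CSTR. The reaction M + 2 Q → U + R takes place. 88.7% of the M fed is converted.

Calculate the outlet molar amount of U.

262 kmol/h

M reacted = 0.887 × 295.6 = 262.2 kmol/h; ν_M = −1, so ξ = 262.2/1 = 262.2 kmol/h.
Outlet amounts (n = n₀ + ν ξ):
  M: 295.6 − 1(262.2) = 33.4
  Q: 1673 − 2(262.2) = 1149
  U: 0 + 1(262.2) = 262.2
  R: 0 + 1(262.2) = 262.2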